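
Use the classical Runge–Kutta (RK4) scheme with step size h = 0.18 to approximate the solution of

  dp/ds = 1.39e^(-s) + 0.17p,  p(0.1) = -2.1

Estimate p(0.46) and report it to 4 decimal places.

RK4: k1 = f(s_n, p_n); k2 = f(s_n + h/2, p_n + (h/2)·k1); k3 = f(s_n + h/2, p_n + (h/2)·k2); k4 = f(s_n + h, p_n + h·k3); p_{n+1} = p_n + (h/6)·(k1 + 2k2 + 2k3 + k4).
s=0.100000, p=-2.100000:
  k1 = f(0.100000, -2.100000) = 0.900724
  k2 = f(0.190000, -2.018935) = 0.806254
  k3 = f(0.190000, -2.027437) = 0.804809
  k4 = f(0.280000, -1.955134) = 0.718167
  p ← -2.100000 + (0.18/6)·(k1 + 2k2 + 2k3 + k4) = -1.954769
s=0.280000, p=-1.954769:
  k1 = f(0.280000, -1.954769) = 0.718229
  k2 = f(0.370000, -1.890129) = 0.638799
  k3 = f(0.370000, -1.897278) = 0.637584
  k4 = f(0.460000, -1.840004) = 0.564684
  p ← -1.954769 + (0.18/6)·(k1 + 2k2 + 2k3 + k4) = -1.839699
p(0.46) ≈ -1.8397

-1.8397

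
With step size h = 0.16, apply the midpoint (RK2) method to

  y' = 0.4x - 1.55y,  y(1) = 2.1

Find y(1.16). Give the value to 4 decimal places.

Midpoint: k1 = f(x_n, y_n); k2 = f(x_n + h/2, y_n + (h/2)·k1); y_{n+1} = y_n + h·k2.
x=1.000000, y=2.100000:
  k1 = f(1.000000, 2.100000) = -2.855000
  k2 = f(1.080000, 1.871600) = -2.468980
  y ← 2.100000 + 0.16·(-2.468980) = 1.704963
y(1.16) ≈ 1.7050

1.7050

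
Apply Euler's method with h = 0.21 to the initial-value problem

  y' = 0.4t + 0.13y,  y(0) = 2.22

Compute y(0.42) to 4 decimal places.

2.3605

Euler: y_{n+1} = y_n + h·f(t_n, y_n).
t=0.000000, y=2.220000: f=0.288600 → y ← 2.220000 + 0.21·0.288600 = 2.280606
t=0.210000, y=2.280606: f=0.380479 → y ← 2.280606 + 0.21·0.380479 = 2.360507
y(0.42) ≈ 2.3605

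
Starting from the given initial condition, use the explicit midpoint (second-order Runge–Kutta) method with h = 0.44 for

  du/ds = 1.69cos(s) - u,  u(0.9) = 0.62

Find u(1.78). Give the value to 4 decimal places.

0.3841

Midpoint: k1 = f(s_n, u_n); k2 = f(s_n + h/2, u_n + (h/2)·k1); u_{n+1} = u_n + h·k2.
s=0.900000, u=0.620000:
  k1 = f(0.900000, 0.620000) = 0.430521
  k2 = f(1.120000, 0.714715) = 0.021589
  u ← 0.620000 + 0.44·0.021589 = 0.629499
s=1.340000, u=0.629499:
  k1 = f(1.340000, 0.629499) = -0.242907
  k2 = f(1.560000, 0.576060) = -0.557814
  u ← 0.629499 + 0.44·(-0.557814) = 0.384061
u(1.78) ≈ 0.3841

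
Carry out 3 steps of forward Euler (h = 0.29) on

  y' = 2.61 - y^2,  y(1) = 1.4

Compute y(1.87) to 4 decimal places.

1.6154

Euler: y_{n+1} = y_n + h·f(t_n, y_n).
t=1.000000, y=1.400000: f=0.650000 → y ← 1.400000 + 0.29·0.650000 = 1.588500
t=1.290000, y=1.588500: f=0.086668 → y ← 1.588500 + 0.29·0.086668 = 1.613634
t=1.580000, y=1.613634: f=0.006186 → y ← 1.613634 + 0.29·0.006186 = 1.615428
y(1.87) ≈ 1.6154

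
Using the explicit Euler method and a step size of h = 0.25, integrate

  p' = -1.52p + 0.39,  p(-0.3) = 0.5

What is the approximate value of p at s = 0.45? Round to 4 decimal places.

0.3146

Euler: p_{n+1} = p_n + h·f(s_n, p_n).
s=-0.300000, p=0.500000: f=-0.370000 → p ← 0.500000 + 0.25·(-0.370000) = 0.407500
s=-0.050000, p=0.407500: f=-0.229400 → p ← 0.407500 + 0.25·(-0.229400) = 0.350150
s=0.200000, p=0.350150: f=-0.142228 → p ← 0.350150 + 0.25·(-0.142228) = 0.314593
p(0.45) ≈ 0.3146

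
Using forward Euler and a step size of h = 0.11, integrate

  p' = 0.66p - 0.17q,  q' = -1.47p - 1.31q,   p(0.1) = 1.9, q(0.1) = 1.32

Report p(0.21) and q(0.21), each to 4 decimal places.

Euler on (p,q): p_{n+1} = p_n + h·p', q_{n+1} = q_n + h·q'.
0.100000: (1.900000, 1.320000); f=(1.029600, -4.522200) → (2.013256, 0.822558)
(p(0.21), q(0.21)) ≈ (2.0133, 0.8226)

2.0133, 0.8226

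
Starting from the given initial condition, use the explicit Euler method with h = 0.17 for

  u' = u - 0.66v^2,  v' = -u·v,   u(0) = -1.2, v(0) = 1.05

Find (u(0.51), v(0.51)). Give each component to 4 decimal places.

Euler on (u,v): u_{n+1} = u_n + h·u', v_{n+1} = v_n + h·v'.
0.000000: (-1.200000, 1.050000); f=(-1.927650, 1.260000) → (-1.527700, 1.264200)
0.170000: (-1.527700, 1.264200); f=(-2.582514, 1.931319) → (-1.966728, 1.592524)
0.340000: (-1.966728, 1.592524); f=(-3.640576, 3.132062) → (-2.585626, 2.124975)
(u(0.51), v(0.51)) ≈ (-2.5856, 2.1250)

-2.5856, 2.1250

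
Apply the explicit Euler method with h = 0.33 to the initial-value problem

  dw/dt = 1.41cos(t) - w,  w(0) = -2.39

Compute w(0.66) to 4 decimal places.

-0.3209

Euler: w_{n+1} = w_n + h·f(t_n, w_n).
t=0.000000, w=-2.390000: f=3.800000 → w ← -2.390000 + 0.33·3.800000 = -1.136000
t=0.330000, w=-1.136000: f=2.469920 → w ← -1.136000 + 0.33·2.469920 = -0.320926
w(0.66) ≈ -0.3209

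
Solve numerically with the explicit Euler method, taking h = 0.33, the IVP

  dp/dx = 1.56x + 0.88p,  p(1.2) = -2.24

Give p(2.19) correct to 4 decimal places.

-1.8105

Euler: p_{n+1} = p_n + h·f(x_n, p_n).
x=1.200000, p=-2.240000: f=-0.099200 → p ← -2.240000 + 0.33·(-0.099200) = -2.272736
x=1.530000, p=-2.272736: f=0.386792 → p ← -2.272736 + 0.33·0.386792 = -2.145095
x=1.860000, p=-2.145095: f=1.013917 → p ← -2.145095 + 0.33·1.013917 = -1.810502
p(2.19) ≈ -1.8105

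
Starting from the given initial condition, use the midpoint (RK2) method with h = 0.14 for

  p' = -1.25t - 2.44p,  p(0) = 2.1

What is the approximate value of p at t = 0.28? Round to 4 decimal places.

1.0375

Midpoint: k1 = f(t_n, p_n); k2 = f(t_n + h/2, p_n + (h/2)·k1); p_{n+1} = p_n + h·k2.
t=0.000000, p=2.100000:
  k1 = f(0.000000, 2.100000) = -5.124000
  k2 = f(0.070000, 1.741320) = -4.336321
  p ← 2.100000 + 0.14·(-4.336321) = 1.492915
t=0.140000, p=1.492915:
  k1 = f(0.140000, 1.492915) = -3.817713
  k2 = f(0.210000, 1.225675) = -3.253147
  p ← 1.492915 + 0.14·(-3.253147) = 1.037474
p(0.28) ≈ 1.0375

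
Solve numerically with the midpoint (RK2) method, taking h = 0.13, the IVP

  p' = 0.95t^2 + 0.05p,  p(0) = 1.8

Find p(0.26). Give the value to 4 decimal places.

Midpoint: k1 = f(t_n, p_n); k2 = f(t_n + h/2, p_n + (h/2)·k1); p_{n+1} = p_n + h·k2.
t=0.000000, p=1.800000:
  k1 = f(0.000000, 1.800000) = 0.090000
  k2 = f(0.065000, 1.805850) = 0.094306
  p ← 1.800000 + 0.13·0.094306 = 1.812260
t=0.130000, p=1.812260:
  k1 = f(0.130000, 1.812260) = 0.106668
  k2 = f(0.195000, 1.819193) = 0.127083
  p ← 1.812260 + 0.13·0.127083 = 1.828781
p(0.26) ≈ 1.8288

1.8288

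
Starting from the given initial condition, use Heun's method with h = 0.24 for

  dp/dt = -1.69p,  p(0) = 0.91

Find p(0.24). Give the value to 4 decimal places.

Heun: k1 = f(t_n, p_n); k2 = f(t_n + h, p_n + h·k1); p_{n+1} = p_n + (h/2)·(k1 + k2).
t=0.000000, p=0.910000:
  k1 = f(0.000000, 0.910000) = -1.537900
  k2 = f(0.240000, 0.540904) = -0.914128
  p ← 0.910000 + (0.24/2)·(-1.537900 + (-0.914128)) = 0.615757
p(0.24) ≈ 0.6158

0.6158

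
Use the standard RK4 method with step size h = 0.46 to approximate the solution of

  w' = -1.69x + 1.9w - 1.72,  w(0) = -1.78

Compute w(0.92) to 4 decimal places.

RK4: k1 = f(x_n, w_n); k2 = f(x_n + h/2, w_n + (h/2)·k1); k3 = f(x_n + h/2, w_n + (h/2)·k2); k4 = f(x_n + h, w_n + h·k3); w_{n+1} = w_n + (h/6)·(k1 + 2k2 + 2k3 + k4).
x=0.000000, w=-1.780000:
  k1 = f(0.000000, -1.780000) = -5.102000
  k2 = f(0.230000, -2.953460) = -7.720274
  k3 = f(0.230000, -3.555663) = -8.864460
  k4 = f(0.460000, -5.857651) = -13.626938
  w ← -1.780000 + (0.46/6)·(k1 + 2k2 + 2k3 + k4) = -5.758878
x=0.460000, w=-5.758878:
  k1 = f(0.460000, -5.758878) = -13.439268
  k2 = f(0.690000, -8.849909) = -19.700928
  k3 = f(0.690000, -10.290091) = -22.437273
  k4 = f(0.920000, -16.080023) = -33.826844
  w ← -5.758878 + (0.46/6)·(k1 + 2k2 + 2k3 + k4) = -15.843804
w(0.92) ≈ -15.8438

-15.8438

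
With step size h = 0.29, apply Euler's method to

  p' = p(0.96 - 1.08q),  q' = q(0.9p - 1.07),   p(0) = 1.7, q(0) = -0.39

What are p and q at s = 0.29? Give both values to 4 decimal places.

Euler on (p,q): p_{n+1} = p_n + h·p', q_{n+1} = q_n + h·q'.
0.000000: (1.700000, -0.390000); f=(2.348040, -0.179400) → (2.380932, -0.442026)
(p(0.29), q(0.29)) ≈ (2.3809, -0.4420)

2.3809, -0.4420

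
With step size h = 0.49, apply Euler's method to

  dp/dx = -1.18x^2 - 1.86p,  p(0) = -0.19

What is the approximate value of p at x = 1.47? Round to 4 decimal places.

Euler: p_{n+1} = p_n + h·f(x_n, p_n).
x=0.000000, p=-0.190000: f=0.353400 → p ← -0.190000 + 0.49·0.353400 = -0.016834
x=0.490000, p=-0.016834: f=-0.252007 → p ← -0.016834 + 0.49·(-0.252007) = -0.140317
x=0.980000, p=-0.140317: f=-0.872282 → p ← -0.140317 + 0.49·(-0.872282) = -0.567735
p(1.47) ≈ -0.5677

-0.5677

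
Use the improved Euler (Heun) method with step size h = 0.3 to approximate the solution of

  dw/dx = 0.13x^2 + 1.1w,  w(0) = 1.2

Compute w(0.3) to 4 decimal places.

1.6631

Heun: k1 = f(x_n, w_n); k2 = f(x_n + h, w_n + h·k1); w_{n+1} = w_n + (h/2)·(k1 + k2).
x=0.000000, w=1.200000:
  k1 = f(0.000000, 1.200000) = 1.320000
  k2 = f(0.300000, 1.596000) = 1.767300
  w ← 1.200000 + (0.3/2)·(1.320000 + 1.767300) = 1.663095
w(0.3) ≈ 1.6631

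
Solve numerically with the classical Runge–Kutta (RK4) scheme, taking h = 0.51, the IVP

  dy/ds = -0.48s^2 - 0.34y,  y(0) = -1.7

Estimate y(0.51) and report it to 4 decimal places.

RK4: k1 = f(s_n, y_n); k2 = f(s_n + h/2, y_n + (h/2)·k1); k3 = f(s_n + h/2, y_n + (h/2)·k2); k4 = f(s_n + h, y_n + h·k3); y_{n+1} = y_n + (h/6)·(k1 + 2k2 + 2k3 + k4).
s=0.000000, y=-1.700000:
  k1 = f(0.000000, -1.700000) = 0.578000
  k2 = f(0.255000, -1.552610) = 0.496675
  k3 = f(0.255000, -1.573348) = 0.503726
  k4 = f(0.510000, -1.443100) = 0.365806
  y ← -1.700000 + (0.51/6)·(k1 + 2k2 + 2k3 + k4) = -1.449708
y(0.51) ≈ -1.4497

-1.4497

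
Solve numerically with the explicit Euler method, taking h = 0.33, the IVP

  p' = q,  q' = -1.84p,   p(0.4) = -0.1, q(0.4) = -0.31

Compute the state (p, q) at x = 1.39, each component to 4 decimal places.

-0.3263, 0.0463

Euler on (p,q): p_{n+1} = p_n + h·p', q_{n+1} = q_n + h·q'.
0.400000: (-0.100000, -0.310000); f=(-0.310000, 0.184000) → (-0.202300, -0.249280)
0.730000: (-0.202300, -0.249280); f=(-0.249280, 0.372232) → (-0.284562, -0.126443)
1.060000: (-0.284562, -0.126443); f=(-0.126443, 0.523595) → (-0.326289, 0.046343)
(p(1.39), q(1.39)) ≈ (-0.3263, 0.0463)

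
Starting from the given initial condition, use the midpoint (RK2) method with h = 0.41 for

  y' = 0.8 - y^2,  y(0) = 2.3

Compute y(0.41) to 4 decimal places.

1.8477

Midpoint: k1 = f(s_n, y_n); k2 = f(s_n + h/2, y_n + (h/2)·k1); y_{n+1} = y_n + h·k2.
s=0.000000, y=2.300000:
  k1 = f(0.000000, 2.300000) = -4.490000
  k2 = f(0.205000, 1.379550) = -1.103158
  y ← 2.300000 + 0.41·(-1.103158) = 1.847705
y(0.41) ≈ 1.8477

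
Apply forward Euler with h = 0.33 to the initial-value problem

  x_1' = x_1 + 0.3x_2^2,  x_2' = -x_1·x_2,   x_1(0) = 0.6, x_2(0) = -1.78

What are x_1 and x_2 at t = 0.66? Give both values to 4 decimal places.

Euler on (x_1,x_2): x_1_{n+1} = x_1_n + h·x_1', x_2_{n+1} = x_2_n + h·x_2'.
0.000000: (0.600000, -1.780000); f=(1.550520, 1.068000) → (1.111672, -1.427560)
0.330000: (1.111672, -1.427560); f=(1.723050, 1.586978) → (1.680278, -0.903857)
(x_1(0.66), x_2(0.66)) ≈ (1.6803, -0.9039)

1.6803, -0.9039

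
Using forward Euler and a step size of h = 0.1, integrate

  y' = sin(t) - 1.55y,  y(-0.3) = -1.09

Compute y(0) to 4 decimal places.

-0.7055

Euler: y_{n+1} = y_n + h·f(t_n, y_n).
t=-0.300000, y=-1.090000: f=1.393980 → y ← -1.090000 + 0.1·1.393980 = -0.950602
t=-0.200000, y=-0.950602: f=1.274764 → y ← -0.950602 + 0.1·1.274764 = -0.823126
t=-0.100000, y=-0.823126: f=1.176011 → y ← -0.823126 + 0.1·1.176011 = -0.705525
y(0) ≈ -0.7055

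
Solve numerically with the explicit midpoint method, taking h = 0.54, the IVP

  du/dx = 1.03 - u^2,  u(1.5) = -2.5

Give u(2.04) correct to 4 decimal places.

-10.1968

Midpoint: k1 = f(x_n, u_n); k2 = f(x_n + h/2, u_n + (h/2)·k1); u_{n+1} = u_n + h·k2.
x=1.500000, u=-2.500000:
  k1 = f(1.500000, -2.500000) = -5.220000
  k2 = f(1.770000, -3.909400) = -14.253408
  u ← -2.500000 + 0.54·(-14.253408) = -10.196841
u(2.04) ≈ -10.1968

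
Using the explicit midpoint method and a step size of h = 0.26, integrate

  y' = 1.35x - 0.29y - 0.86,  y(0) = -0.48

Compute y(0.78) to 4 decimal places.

Midpoint: k1 = f(x_n, y_n); k2 = f(x_n + h/2, y_n + (h/2)·k1); y_{n+1} = y_n + h·k2.
x=0.000000, y=-0.480000:
  k1 = f(0.000000, -0.480000) = -0.720800
  k2 = f(0.130000, -0.573704) = -0.518126
  y ← -0.480000 + 0.26·(-0.518126) = -0.614713
x=0.260000, y=-0.614713:
  k1 = f(0.260000, -0.614713) = -0.330733
  k2 = f(0.390000, -0.657708) = -0.142765
  y ← -0.614713 + 0.26·(-0.142765) = -0.651832
x=0.520000, y=-0.651832:
  k1 = f(0.520000, -0.651832) = 0.031031
  k2 = f(0.650000, -0.647797) = 0.205361
  y ← -0.651832 + 0.26·0.205361 = -0.598438
y(0.78) ≈ -0.5984

-0.5984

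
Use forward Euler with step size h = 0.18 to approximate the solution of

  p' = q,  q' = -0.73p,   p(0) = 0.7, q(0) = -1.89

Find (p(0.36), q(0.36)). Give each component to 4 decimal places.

Euler on (p,q): p_{n+1} = p_n + h·p', q_{n+1} = q_n + h·q'.
0.000000: (0.700000, -1.890000); f=(-1.890000, -0.511000) → (0.359800, -1.981980)
0.180000: (0.359800, -1.981980); f=(-1.981980, -0.262654) → (0.003044, -2.029258)
(p(0.36), q(0.36)) ≈ (0.0030, -2.0293)

0.0030, -2.0293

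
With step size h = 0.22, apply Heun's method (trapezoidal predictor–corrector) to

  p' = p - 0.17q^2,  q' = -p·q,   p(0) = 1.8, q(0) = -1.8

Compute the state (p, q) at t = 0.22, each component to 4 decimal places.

2.1435, -1.1955

Heun on (p,q): k1 = f(t_n, state_n); k2 = f(t_n + h, state_n + h·k1); state_{n+1} = state_n + (h/2)·(k1 + k2).
0.000000: (1.800000, -1.800000)
  k1 = (1.249200, 3.240000)
  predictor → (2.074824, -1.087200)
  k2 = (1.873883, 2.255749)
  → (2.143539, -1.195468)
(p(0.22), q(0.22)) ≈ (2.1435, -1.1955)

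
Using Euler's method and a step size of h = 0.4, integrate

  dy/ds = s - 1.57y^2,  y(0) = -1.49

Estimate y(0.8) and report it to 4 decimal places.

Euler: y_{n+1} = y_n + h·f(s_n, y_n).
s=0.000000, y=-1.490000: f=-3.485557 → y ← -1.490000 + 0.4·(-3.485557) = -2.884223
s=0.400000, y=-2.884223: f=-12.660424 → y ← -2.884223 + 0.4·(-12.660424) = -7.948392
y(0.8) ≈ -7.9484

-7.9484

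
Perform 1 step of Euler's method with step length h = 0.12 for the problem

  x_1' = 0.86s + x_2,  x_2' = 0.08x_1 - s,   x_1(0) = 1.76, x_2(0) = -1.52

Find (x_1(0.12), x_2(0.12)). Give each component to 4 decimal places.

Euler on (x_1,x_2): x_1_{n+1} = x_1_n + h·x_1', x_2_{n+1} = x_2_n + h·x_2'.
0.000000: (1.760000, -1.520000); f=(-1.520000, 0.140800) → (1.577600, -1.503104)
(x_1(0.12), x_2(0.12)) ≈ (1.5776, -1.5031)

1.5776, -1.5031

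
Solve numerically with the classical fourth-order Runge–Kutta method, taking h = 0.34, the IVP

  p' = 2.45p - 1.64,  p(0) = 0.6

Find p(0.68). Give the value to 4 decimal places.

RK4: k1 = f(t_n, p_n); k2 = f(t_n + h/2, p_n + (h/2)·k1); k3 = f(t_n + h/2, p_n + (h/2)·k2); k4 = f(t_n + h, p_n + h·k3); p_{n+1} = p_n + (h/6)·(k1 + 2k2 + 2k3 + k4).
t=0.000000, p=0.600000:
  k1 = f(0.000000, 0.600000) = -0.170000
  k2 = f(0.170000, 0.571100) = -0.240805
  k3 = f(0.170000, 0.559063) = -0.270295
  k4 = f(0.340000, 0.508100) = -0.395156
  p ← 0.600000 + (0.34/6)·(k1 + 2k2 + 2k3 + k4) = 0.510050
t=0.340000, p=0.510050:
  k1 = f(0.340000, 0.510050) = -0.390378
  k2 = f(0.510000, 0.443686) = -0.552970
  k3 = f(0.510000, 0.416045) = -0.620690
  k4 = f(0.680000, 0.299015) = -0.907413
  p ← 0.510050 + (0.34/6)·(k1 + 2k2 + 2k3 + k4) = 0.303493
p(0.68) ≈ 0.3035

0.3035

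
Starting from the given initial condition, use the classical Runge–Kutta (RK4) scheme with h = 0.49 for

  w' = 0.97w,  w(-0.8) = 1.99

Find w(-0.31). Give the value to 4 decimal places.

RK4: k1 = f(x_n, w_n); k2 = f(x_n + h/2, w_n + (h/2)·k1); k3 = f(x_n + h/2, w_n + (h/2)·k2); k4 = f(x_n + h, w_n + h·k3); w_{n+1} = w_n + (h/6)·(k1 + 2k2 + 2k3 + k4).
x=-0.800000, w=1.990000:
  k1 = f(-0.800000, 1.990000) = 1.930300
  k2 = f(-0.555000, 2.462924) = 2.389036
  k3 = f(-0.555000, 2.575314) = 2.498054
  k4 = f(-0.310000, 3.214047) = 3.117625
  w ← 1.990000 + (0.49/6)·(k1 + 2k2 + 2k3 + k4) = 3.200472
w(-0.31) ≈ 3.2005

3.2005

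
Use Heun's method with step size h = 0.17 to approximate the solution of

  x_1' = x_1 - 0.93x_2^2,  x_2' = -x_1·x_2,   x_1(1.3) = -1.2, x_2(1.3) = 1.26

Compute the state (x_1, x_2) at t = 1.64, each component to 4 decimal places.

-2.6518, 2.2737

Heun on (x_1,x_2): k1 = f(t_n, state_n); k2 = f(t_n + h, state_n + h·k1); state_{n+1} = state_n + (h/2)·(k1 + k2).
1.300000: (-1.200000, 1.260000)
  k1 = (-2.676468, 1.512000)
  predictor → (-1.655000, 1.517040)
  k2 = (-3.795311, 2.510701)
  → (-1.750101, 1.601930)
1.470000: (-1.750101, 1.601930)
  k1 = (-4.136647, 2.803539)
  predictor → (-2.453331, 2.078531)
  k2 = (-6.471203, 5.099325)
  → (-2.651768, 2.273673)
(x_1(1.64), x_2(1.64)) ≈ (-2.6518, 2.2737)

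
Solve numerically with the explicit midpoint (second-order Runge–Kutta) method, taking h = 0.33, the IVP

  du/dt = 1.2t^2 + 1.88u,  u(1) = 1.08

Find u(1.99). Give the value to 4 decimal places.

Midpoint: k1 = f(t_n, u_n); k2 = f(t_n + h/2, u_n + (h/2)·k1); u_{n+1} = u_n + h·k2.
t=1.000000, u=1.080000:
  k1 = f(1.000000, 1.080000) = 3.230400
  k2 = f(1.165000, 1.613016) = 4.661140
  u ← 1.080000 + 0.33·4.661140 = 2.618176
t=1.330000, u=2.618176:
  k1 = f(1.330000, 2.618176) = 7.044851
  k2 = f(1.495000, 3.780577) = 9.789514
  u ← 2.618176 + 0.33·9.789514 = 5.848716
t=1.660000, u=5.848716:
  k1 = f(1.660000, 5.848716) = 14.302306
  k2 = f(1.825000, 8.208596) = 19.428911
  u ← 5.848716 + 0.33·19.428911 = 12.260257
u(1.99) ≈ 12.2603

12.2603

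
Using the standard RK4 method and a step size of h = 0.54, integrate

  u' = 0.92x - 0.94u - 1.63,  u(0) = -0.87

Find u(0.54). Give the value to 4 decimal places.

RK4: k1 = f(x_n, u_n); k2 = f(x_n + h/2, u_n + (h/2)·k1); k3 = f(x_n + h/2, u_n + (h/2)·k2); k4 = f(x_n + h, u_n + h·k3); u_{n+1} = u_n + (h/6)·(k1 + 2k2 + 2k3 + k4).
x=0.000000, u=-0.870000:
  k1 = f(0.000000, -0.870000) = -0.812200
  k2 = f(0.270000, -1.089294) = -0.357664
  k3 = f(0.270000, -0.966569) = -0.473025
  k4 = f(0.540000, -1.125433) = -0.075293
  u ← -0.870000 + (0.54/6)·(k1 + 2k2 + 2k3 + k4) = -1.099398
u(0.54) ≈ -1.0994

-1.0994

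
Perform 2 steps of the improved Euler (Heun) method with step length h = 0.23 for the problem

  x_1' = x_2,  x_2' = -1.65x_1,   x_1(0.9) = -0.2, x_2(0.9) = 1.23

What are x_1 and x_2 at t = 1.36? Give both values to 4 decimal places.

0.3756, 1.1628

Heun on (x_1,x_2): k1 = f(t_n, state_n); k2 = f(t_n + h, state_n + h·k1); state_{n+1} = state_n + (h/2)·(k1 + k2).
0.900000: (-0.200000, 1.230000)
  k1 = (1.230000, 0.330000)
  predictor → (0.082900, 1.305900)
  k2 = (1.305900, -0.136785)
  → (0.091629, 1.252220)
1.130000: (0.091629, 1.252220)
  k1 = (1.252220, -0.151187)
  predictor → (0.379639, 1.217447)
  k2 = (1.217447, -0.626404)
  → (0.375640, 1.162797)
(x_1(1.36), x_2(1.36)) ≈ (0.3756, 1.1628)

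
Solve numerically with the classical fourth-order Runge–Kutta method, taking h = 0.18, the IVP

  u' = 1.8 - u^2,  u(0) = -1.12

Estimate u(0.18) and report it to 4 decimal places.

RK4: k1 = f(x_n, u_n); k2 = f(x_n + h/2, u_n + (h/2)·k1); k3 = f(x_n + h/2, u_n + (h/2)·k2); k4 = f(x_n + h, u_n + h·k3); u_{n+1} = u_n + (h/6)·(k1 + 2k2 + 2k3 + k4).
x=0.000000, u=-1.120000:
  k1 = f(0.000000, -1.120000) = 0.545600
  k2 = f(0.090000, -1.070896) = 0.653182
  k3 = f(0.090000, -1.061214) = 0.673826
  k4 = f(0.180000, -0.998711) = 0.802576
  u ← -1.120000 + (0.18/6)·(k1 + 2k2 + 2k3 + k4) = -0.999934
u(0.18) ≈ -0.9999

-0.9999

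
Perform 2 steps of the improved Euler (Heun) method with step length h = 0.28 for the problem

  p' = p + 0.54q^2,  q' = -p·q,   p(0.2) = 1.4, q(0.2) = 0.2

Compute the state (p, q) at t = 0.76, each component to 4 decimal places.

Heun on (p,q): k1 = f(t_n, state_n); k2 = f(t_n + h, state_n + h·k1); state_{n+1} = state_n + (h/2)·(k1 + k2).
0.200000: (1.400000, 0.200000)
  k1 = (1.421600, -0.280000)
  predictor → (1.798048, 0.121600)
  k2 = (1.806033, -0.218643)
  → (1.851869, 0.130190)
0.480000: (1.851869, 0.130190)
  k1 = (1.861021, -0.241095)
  predictor → (2.372955, 0.062683)
  k2 = (2.375076, -0.148745)
  → (2.444922, 0.075612)
(p(0.76), q(0.76)) ≈ (2.4449, 0.0756)

2.4449, 0.0756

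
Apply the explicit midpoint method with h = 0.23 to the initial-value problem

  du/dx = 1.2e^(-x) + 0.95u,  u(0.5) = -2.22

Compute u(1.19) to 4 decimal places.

Midpoint: k1 = f(x_n, u_n); k2 = f(x_n + h/2, u_n + (h/2)·k1); u_{n+1} = u_n + h·k2.
x=0.500000, u=-2.220000:
  k1 = f(0.500000, -2.220000) = -1.381163
  k2 = f(0.615000, -2.378834) = -1.611123
  u ← -2.220000 + 0.23·(-1.611123) = -2.590558
x=0.730000, u=-2.590558:
  k1 = f(0.730000, -2.590558) = -1.882740
  k2 = f(0.845000, -2.807073) = -2.151251
  u ← -2.590558 + 0.23·(-2.151251) = -3.085346
x=0.960000, u=-3.085346:
  k1 = f(0.960000, -3.085346) = -2.471607
  k2 = f(1.075000, -3.369581) = -2.791544
  u ← -3.085346 + 0.23·(-2.791544) = -3.727401
u(1.19) ≈ -3.7274

-3.7274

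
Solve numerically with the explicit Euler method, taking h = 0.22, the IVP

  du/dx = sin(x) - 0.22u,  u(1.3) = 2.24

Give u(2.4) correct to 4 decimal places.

2.6816

Euler: u_{n+1} = u_n + h·f(x_n, u_n).
x=1.300000, u=2.240000: f=0.470758 → u ← 2.240000 + 0.22·0.470758 = 2.343567
x=1.520000, u=2.343567: f=0.483125 → u ← 2.343567 + 0.22·0.483125 = 2.449854
x=1.740000, u=2.449854: f=0.446751 → u ← 2.449854 + 0.22·0.446751 = 2.548140
x=1.960000, u=2.548140: f=0.364621 → u ← 2.548140 + 0.22·0.364621 = 2.628356
x=2.180000, u=2.628356: f=0.241866 → u ← 2.628356 + 0.22·0.241866 = 2.681567
u(2.4) ≈ 2.6816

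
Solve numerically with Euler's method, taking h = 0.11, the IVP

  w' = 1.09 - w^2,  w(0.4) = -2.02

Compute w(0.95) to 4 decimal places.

Euler: w_{n+1} = w_n + h·f(x_n, w_n).
x=0.400000, w=-2.020000: f=-2.990400 → w ← -2.020000 + 0.11·(-2.990400) = -2.348944
x=0.510000, w=-2.348944: f=-4.427538 → w ← -2.348944 + 0.11·(-4.427538) = -2.835973
x=0.620000, w=-2.835973: f=-6.952744 → w ← -2.835973 + 0.11·(-6.952744) = -3.600775
x=0.730000, w=-3.600775: f=-11.875581 → w ← -3.600775 + 0.11·(-11.875581) = -4.907089
x=0.840000, w=-4.907089: f=-22.989521 → w ← -4.907089 + 0.11·(-22.989521) = -7.435936
w(0.95) ≈ -7.4359

-7.4359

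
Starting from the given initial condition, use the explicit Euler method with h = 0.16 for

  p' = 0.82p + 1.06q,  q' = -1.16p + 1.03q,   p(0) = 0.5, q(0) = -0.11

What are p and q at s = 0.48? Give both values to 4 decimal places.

Euler on (p,q): p_{n+1} = p_n + h·p', q_{n+1} = q_n + h·q'.
0.000000: (0.500000, -0.110000); f=(0.293400, -0.693300) → (0.546944, -0.220928)
0.160000: (0.546944, -0.220928); f=(0.214310, -0.862011) → (0.581234, -0.358850)
0.320000: (0.581234, -0.358850); f=(0.096231, -1.043846) → (0.596631, -0.525865)
(p(0.48), q(0.48)) ≈ (0.5966, -0.5259)

0.5966, -0.5259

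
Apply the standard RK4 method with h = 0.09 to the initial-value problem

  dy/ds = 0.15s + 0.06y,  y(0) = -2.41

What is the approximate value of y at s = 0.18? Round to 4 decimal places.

RK4: k1 = f(s_n, y_n); k2 = f(s_n + h/2, y_n + (h/2)·k1); k3 = f(s_n + h/2, y_n + (h/2)·k2); k4 = f(s_n + h, y_n + h·k3); y_{n+1} = y_n + (h/6)·(k1 + 2k2 + 2k3 + k4).
s=0.000000, y=-2.410000:
  k1 = f(0.000000, -2.410000) = -0.144600
  k2 = f(0.045000, -2.416507) = -0.138240
  k3 = f(0.045000, -2.416221) = -0.138223
  k4 = f(0.090000, -2.422440) = -0.131846
  y ← -2.410000 + (0.09/6)·(k1 + 2k2 + 2k3 + k4) = -2.422441
s=0.090000, y=-2.422441:
  k1 = f(0.090000, -2.422441) = -0.131846
  k2 = f(0.135000, -2.428374) = -0.125452
  k3 = f(0.135000, -2.428086) = -0.125435
  k4 = f(0.180000, -2.433730) = -0.119024
  y ← -2.422441 + (0.09/6)·(k1 + 2k2 + 2k3 + k4) = -2.433730
y(0.18) ≈ -2.4337

-2.4337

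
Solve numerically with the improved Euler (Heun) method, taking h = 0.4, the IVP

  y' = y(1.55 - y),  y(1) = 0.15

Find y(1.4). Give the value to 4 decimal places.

Heun: k1 = f(x_n, y_n); k2 = f(x_n + h, y_n + h·k1); y_{n+1} = y_n + (h/2)·(k1 + k2).
x=1.000000, y=0.150000:
  k1 = f(1.000000, 0.150000) = 0.210000
  k2 = f(1.400000, 0.234000) = 0.307944
  y ← 0.150000 + (0.4/2)·(0.210000 + 0.307944) = 0.253589
y(1.4) ≈ 0.2536

0.2536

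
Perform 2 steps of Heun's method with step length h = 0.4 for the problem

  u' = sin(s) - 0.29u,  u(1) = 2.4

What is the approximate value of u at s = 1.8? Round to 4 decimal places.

2.5812

Heun: k1 = f(s_n, u_n); k2 = f(s_n + h, u_n + h·k1); u_{n+1} = u_n + (h/2)·(k1 + k2).
s=1.000000, u=2.400000:
  k1 = f(1.000000, 2.400000) = 0.145471
  k2 = f(1.400000, 2.458188) = 0.272575
  u ← 2.400000 + (0.4/2)·(0.145471 + 0.272575) = 2.483609
s=1.400000, u=2.483609:
  k1 = f(1.400000, 2.483609) = 0.265203
  k2 = f(1.800000, 2.589690) = 0.222837
  u ← 2.483609 + (0.4/2)·(0.265203 + 0.222837) = 2.581217
u(1.8) ≈ 2.5812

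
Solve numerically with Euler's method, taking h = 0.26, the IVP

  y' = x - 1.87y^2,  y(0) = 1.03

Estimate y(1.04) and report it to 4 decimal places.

Euler: y_{n+1} = y_n + h·f(x_n, y_n).
x=0.000000, y=1.030000: f=-1.983883 → y ← 1.030000 + 0.26·(-1.983883) = 0.514190
x=0.260000, y=0.514190: f=-0.234413 → y ← 0.514190 + 0.26·(-0.234413) = 0.453243
x=0.520000, y=0.453243: f=0.135847 → y ← 0.453243 + 0.26·0.135847 = 0.488563
x=0.780000, y=0.488563: f=0.333642 → y ← 0.488563 + 0.26·0.333642 = 0.575310
y(1.04) ≈ 0.5753

0.5753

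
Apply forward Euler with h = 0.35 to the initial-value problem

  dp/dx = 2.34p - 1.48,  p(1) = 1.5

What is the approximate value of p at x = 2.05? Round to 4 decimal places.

5.8538

Euler: p_{n+1} = p_n + h·f(x_n, p_n).
x=1.000000, p=1.500000: f=2.030000 → p ← 1.500000 + 0.35·2.030000 = 2.210500
x=1.350000, p=2.210500: f=3.692570 → p ← 2.210500 + 0.35·3.692570 = 3.502899
x=1.700000, p=3.502899: f=6.716785 → p ← 3.502899 + 0.35·6.716785 = 5.853774
p(2.05) ≈ 5.8538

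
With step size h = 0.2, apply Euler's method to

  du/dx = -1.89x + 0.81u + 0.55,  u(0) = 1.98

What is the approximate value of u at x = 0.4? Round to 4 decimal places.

Euler: u_{n+1} = u_n + h·f(x_n, u_n).
x=0.000000, u=1.980000: f=2.153800 → u ← 1.980000 + 0.2·2.153800 = 2.410760
x=0.200000, u=2.410760: f=2.124716 → u ← 2.410760 + 0.2·2.124716 = 2.835703
u(0.4) ≈ 2.8357

2.8357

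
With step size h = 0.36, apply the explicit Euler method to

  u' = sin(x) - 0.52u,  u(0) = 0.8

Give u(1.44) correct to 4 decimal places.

Euler: u_{n+1} = u_n + h·f(x_n, u_n).
x=0.000000, u=0.800000: f=-0.416000 → u ← 0.800000 + 0.36·(-0.416000) = 0.650240
x=0.360000, u=0.650240: f=0.014149 → u ← 0.650240 + 0.36·0.014149 = 0.655334
x=0.720000, u=0.655334: f=0.318611 → u ← 0.655334 + 0.36·0.318611 = 0.770034
x=1.080000, u=0.770034: f=0.481540 → u ← 0.770034 + 0.36·0.481540 = 0.943388
u(1.44) ≈ 0.9434

0.9434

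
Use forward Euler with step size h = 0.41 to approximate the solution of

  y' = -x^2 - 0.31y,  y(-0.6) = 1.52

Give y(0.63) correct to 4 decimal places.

Euler: y_{n+1} = y_n + h·f(x_n, y_n).
x=-0.600000, y=1.520000: f=-0.831200 → y ← 1.520000 + 0.41·(-0.831200) = 1.179208
x=-0.190000, y=1.179208: f=-0.401654 → y ← 1.179208 + 0.41·(-0.401654) = 1.014530
x=0.220000, y=1.014530: f=-0.362904 → y ← 1.014530 + 0.41·(-0.362904) = 0.865739
y(0.63) ≈ 0.8657

0.8657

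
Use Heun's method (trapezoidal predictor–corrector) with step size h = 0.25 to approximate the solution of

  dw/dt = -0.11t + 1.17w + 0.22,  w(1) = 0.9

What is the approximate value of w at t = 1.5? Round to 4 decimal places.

1.6624

Heun: k1 = f(t_n, w_n); k2 = f(t_n + h, w_n + h·k1); w_{n+1} = w_n + (h/2)·(k1 + k2).
t=1.000000, w=0.900000:
  k1 = f(1.000000, 0.900000) = 1.163000
  k2 = f(1.250000, 1.190750) = 1.475677
  w ← 0.900000 + (0.25/2)·(1.163000 + 1.475677) = 1.229835
t=1.250000, w=1.229835:
  k1 = f(1.250000, 1.229835) = 1.521407
  k2 = f(1.500000, 1.610186) = 1.938918
  w ← 1.229835 + (0.25/2)·(1.521407 + 1.938918) = 1.662375
w(1.5) ≈ 1.6624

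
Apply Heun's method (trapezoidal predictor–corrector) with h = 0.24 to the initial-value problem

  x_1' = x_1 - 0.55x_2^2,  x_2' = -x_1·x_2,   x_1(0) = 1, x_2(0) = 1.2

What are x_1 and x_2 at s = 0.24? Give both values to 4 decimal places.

Heun on (x_1,x_2): k1 = f(s_n, state_n); k2 = f(s_n + h, state_n + h·k1); state_{n+1} = state_n + (h/2)·(k1 + k2).
0.000000: (1.000000, 1.200000)
  k1 = (0.208000, -1.200000)
  predictor → (1.049920, 0.912000)
  k2 = (0.592461, -0.957527)
  → (1.096055, 0.941097)
(x_1(0.24), x_2(0.24)) ≈ (1.0961, 0.9411)

1.0961, 0.9411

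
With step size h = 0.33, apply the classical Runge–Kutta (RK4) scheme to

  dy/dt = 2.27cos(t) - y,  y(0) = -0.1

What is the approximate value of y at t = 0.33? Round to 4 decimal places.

RK4: k1 = f(t_n, y_n); k2 = f(t_n + h/2, y_n + (h/2)·k1); k3 = f(t_n + h/2, y_n + (h/2)·k2); k4 = f(t_n + h, y_n + h·k3); y_{n+1} = y_n + (h/6)·(k1 + 2k2 + 2k3 + k4).
t=0.000000, y=-0.100000:
  k1 = f(0.000000, -0.100000) = 2.370000
  k2 = f(0.165000, 0.291050) = 1.948120
  k3 = f(0.165000, 0.221440) = 2.017730
  k4 = f(0.330000, 0.565851) = 1.581665
  y ← -0.100000 + (0.33/6)·(k1 + 2k2 + 2k3 + k4) = 0.553585
y(0.33) ≈ 0.5536

0.5536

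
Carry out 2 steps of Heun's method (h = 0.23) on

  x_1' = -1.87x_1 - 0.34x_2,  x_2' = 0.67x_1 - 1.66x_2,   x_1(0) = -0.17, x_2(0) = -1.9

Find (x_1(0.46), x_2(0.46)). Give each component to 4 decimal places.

Heun on (x_1,x_2): k1 = f(x_n, state_n); k2 = f(x_n + h, state_n + h·k1); state_{n+1} = state_n + (h/2)·(k1 + k2).
0.000000: (-0.170000, -1.900000)
  k1 = (0.963900, 3.040100)
  predictor → (0.051697, -1.200777)
  k2 = (0.311591, 2.027927)
  → (-0.023319, -1.317177)
0.230000: (-0.023319, -1.317177)
  k1 = (0.491446, 2.170890)
  predictor → (0.089714, -0.817872)
  k2 = (0.110311, 1.417776)
  → (0.045884, -0.904480)
(x_1(0.46), x_2(0.46)) ≈ (0.0459, -0.9045)

0.0459, -0.9045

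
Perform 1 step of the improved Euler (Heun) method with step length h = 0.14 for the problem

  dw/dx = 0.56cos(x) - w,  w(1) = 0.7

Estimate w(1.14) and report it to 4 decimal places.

Heun: k1 = f(x_n, w_n); k2 = f(x_n + h, w_n + h·k1); w_{n+1} = w_n + (h/2)·(k1 + k2).
x=1.000000, w=0.700000:
  k1 = f(1.000000, 0.700000) = -0.397431
  k2 = f(1.140000, 0.644360) = -0.410507
  w ← 0.700000 + (0.14/2)·(-0.397431 + (-0.410507)) = 0.643444
w(1.14) ≈ 0.6434

0.6434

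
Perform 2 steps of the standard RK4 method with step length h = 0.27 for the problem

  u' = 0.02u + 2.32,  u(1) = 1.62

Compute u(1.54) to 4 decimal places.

RK4: k1 = f(t_n, u_n); k2 = f(t_n + h/2, u_n + (h/2)·k1); k3 = f(t_n + h/2, u_n + (h/2)·k2); k4 = f(t_n + h, u_n + h·k3); u_{n+1} = u_n + (h/6)·(k1 + 2k2 + 2k3 + k4).
t=1.000000, u=1.620000:
  k1 = f(1.000000, 1.620000) = 2.352400
  k2 = f(1.135000, 1.937574) = 2.358751
  k3 = f(1.135000, 1.938431) = 2.358769
  k4 = f(1.270000, 2.256868) = 2.365137
  u ← 1.620000 + (0.27/6)·(k1 + 2k2 + 2k3 + k4) = 2.256866
t=1.270000, u=2.256866:
  k1 = f(1.270000, 2.256866) = 2.365137
  k2 = f(1.405000, 2.576160) = 2.371523
  k3 = f(1.405000, 2.577022) = 2.371540
  k4 = f(1.540000, 2.897182) = 2.377944
  u ← 2.256866 + (0.27/6)·(k1 + 2k2 + 2k3 + k4) = 2.897180
u(1.54) ≈ 2.8972

2.8972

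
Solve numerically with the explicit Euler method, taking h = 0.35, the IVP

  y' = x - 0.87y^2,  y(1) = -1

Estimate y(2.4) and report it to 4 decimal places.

0.3423

Euler: y_{n+1} = y_n + h·f(x_n, y_n).
x=1.000000, y=-1.000000: f=0.130000 → y ← -1.000000 + 0.35·0.130000 = -0.954500
x=1.350000, y=-0.954500: f=0.557369 → y ← -0.954500 + 0.35·0.557369 = -0.759421
x=1.700000, y=-0.759421: f=1.198254 → y ← -0.759421 + 0.35·1.198254 = -0.340032
x=2.050000, y=-0.340032: f=1.949409 → y ← -0.340032 + 0.35·1.949409 = 0.342261
y(2.4) ≈ 0.3423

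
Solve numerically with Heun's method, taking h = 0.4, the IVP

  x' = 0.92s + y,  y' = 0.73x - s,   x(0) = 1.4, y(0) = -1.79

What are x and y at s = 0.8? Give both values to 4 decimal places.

0.4509, -1.6306

Heun on (x,y): k1 = f(s_n, state_n); k2 = f(s_n + h, state_n + h·k1); state_{n+1} = state_n + (h/2)·(k1 + k2).
0.000000: (1.400000, -1.790000)
  k1 = (-1.790000, 1.022000)
  predictor → (0.684000, -1.381200)
  k2 = (-1.013200, 0.099320)
  → (0.839360, -1.565736)
0.400000: (0.839360, -1.565736)
  k1 = (-1.197736, 0.212733)
  predictor → (0.360266, -1.480643)
  k2 = (-0.744643, -0.537006)
  → (0.450884, -1.630591)
(x(0.8), y(0.8)) ≈ (0.4509, -1.6306)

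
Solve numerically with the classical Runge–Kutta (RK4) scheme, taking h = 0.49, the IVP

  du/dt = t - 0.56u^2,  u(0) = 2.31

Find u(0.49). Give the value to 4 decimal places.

1.5045

RK4: k1 = f(t_n, u_n); k2 = f(t_n + h/2, u_n + (h/2)·k1); k3 = f(t_n + h/2, u_n + (h/2)·k2); k4 = f(t_n + h, u_n + h·k3); u_{n+1} = u_n + (h/6)·(k1 + 2k2 + 2k3 + k4).
t=0.000000, u=2.310000:
  k1 = f(0.000000, 2.310000) = -2.988216
  k2 = f(0.245000, 1.577887) = -1.149247
  k3 = f(0.245000, 2.028434) = -2.059146
  k4 = f(0.490000, 1.301019) = -0.457884
  u ← 2.310000 + (0.49/6)·(k1 + 2k2 + 2k3 + k4) = 1.504531
u(0.49) ≈ 1.5045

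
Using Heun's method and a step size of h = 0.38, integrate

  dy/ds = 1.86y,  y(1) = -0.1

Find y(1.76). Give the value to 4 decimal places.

-0.3828

Heun: k1 = f(s_n, y_n); k2 = f(s_n + h, y_n + h·k1); y_{n+1} = y_n + (h/2)·(k1 + k2).
s=1.000000, y=-0.100000:
  k1 = f(1.000000, -0.100000) = -0.186000
  k2 = f(1.380000, -0.170680) = -0.317465
  y ← -0.100000 + (0.38/2)·(-0.186000 + (-0.317465)) = -0.195658
s=1.380000, y=-0.195658:
  k1 = f(1.380000, -0.195658) = -0.363924
  k2 = f(1.760000, -0.333950) = -0.621146
  y ← -0.195658 + (0.38/2)·(-0.363924 + (-0.621146)) = -0.382822
y(1.76) ≈ -0.3828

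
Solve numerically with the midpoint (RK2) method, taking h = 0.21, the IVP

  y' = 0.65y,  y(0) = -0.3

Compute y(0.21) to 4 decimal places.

-0.3437

Midpoint: k1 = f(s_n, y_n); k2 = f(s_n + h/2, y_n + (h/2)·k1); y_{n+1} = y_n + h·k2.
s=0.000000, y=-0.300000:
  k1 = f(0.000000, -0.300000) = -0.195000
  k2 = f(0.105000, -0.320475) = -0.208309
  y ← -0.300000 + 0.21·(-0.208309) = -0.343745
y(0.21) ≈ -0.3437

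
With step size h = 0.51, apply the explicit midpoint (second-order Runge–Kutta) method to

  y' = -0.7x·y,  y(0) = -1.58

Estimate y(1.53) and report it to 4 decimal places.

-0.6777

Midpoint: k1 = f(x_n, y_n); k2 = f(x_n + h/2, y_n + (h/2)·k1); y_{n+1} = y_n + h·k2.
x=0.000000, y=-1.580000:
  k1 = f(0.000000, -1.580000) = 0.000000
  k2 = f(0.255000, -1.580000) = 0.282030
  y ← -1.580000 + 0.51·0.282030 = -1.436165
x=0.510000, y=-1.436165:
  k1 = f(0.510000, -1.436165) = 0.512711
  k2 = f(0.765000, -1.305423) = 0.699054
  y ← -1.436165 + 0.51·0.699054 = -1.079647
x=1.020000, y=-1.079647:
  k1 = f(1.020000, -1.079647) = 0.770868
  k2 = f(1.275000, -0.883076) = 0.788145
  y ← -1.079647 + 0.51·0.788145 = -0.677693
y(1.53) ≈ -0.6777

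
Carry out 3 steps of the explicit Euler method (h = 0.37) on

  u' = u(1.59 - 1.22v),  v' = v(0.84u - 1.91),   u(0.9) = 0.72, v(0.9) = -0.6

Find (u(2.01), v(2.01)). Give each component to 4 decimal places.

Euler on (u,v): u_{n+1} = u_n + h·u', v_{n+1} = v_n + h·v'.
0.900000: (0.720000, -0.600000); f=(1.671840, 0.783120) → (1.338581, -0.310246)
1.270000: (1.338581, -0.310246); f=(2.634996, 0.243727) → (2.313529, -0.220067)
1.640000: (2.313529, -0.220067); f=(4.299651, -0.007342) → (3.904400, -0.222783)
(u(2.01), v(2.01)) ≈ (3.9044, -0.2228)

3.9044, -0.2228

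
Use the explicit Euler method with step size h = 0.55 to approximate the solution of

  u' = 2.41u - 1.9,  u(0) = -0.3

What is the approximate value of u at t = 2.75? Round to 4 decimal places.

-73.2340

Euler: u_{n+1} = u_n + h·f(t_n, u_n).
t=0.000000, u=-0.300000: f=-2.623000 → u ← -0.300000 + 0.55·(-2.623000) = -1.742650
t=0.550000, u=-1.742650: f=-6.099787 → u ← -1.742650 + 0.55·(-6.099787) = -5.097533
t=1.100000, u=-5.097533: f=-14.185054 → u ← -5.097533 + 0.55·(-14.185054) = -12.899312
t=1.650000, u=-12.899312: f=-32.987342 → u ← -12.899312 + 0.55·(-32.987342) = -31.042350
t=2.200000, u=-31.042350: f=-76.712064 → u ← -31.042350 + 0.55·(-76.712064) = -73.233985
u(2.75) ≈ -73.2340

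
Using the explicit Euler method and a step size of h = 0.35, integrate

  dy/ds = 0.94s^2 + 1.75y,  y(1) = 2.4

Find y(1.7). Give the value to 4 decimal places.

Euler: y_{n+1} = y_n + h·f(s_n, y_n).
s=1.000000, y=2.400000: f=5.140000 → y ← 2.400000 + 0.35·5.140000 = 4.199000
s=1.350000, y=4.199000: f=9.061400 → y ← 4.199000 + 0.35·9.061400 = 7.370490
y(1.7) ≈ 7.3705

7.3705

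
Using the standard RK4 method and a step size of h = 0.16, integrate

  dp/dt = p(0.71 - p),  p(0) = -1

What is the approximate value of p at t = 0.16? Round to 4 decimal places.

RK4: k1 = f(t_n, p_n); k2 = f(t_n + h/2, p_n + (h/2)·k1); k3 = f(t_n + h/2, p_n + (h/2)·k2); k4 = f(t_n + h, p_n + h·k3); p_{n+1} = p_n + (h/6)·(k1 + 2k2 + 2k3 + k4).
t=0.000000, p=-1.000000:
  k1 = f(0.000000, -1.000000) = -1.710000
  k2 = f(0.080000, -1.136800) = -2.099442
  k3 = f(0.080000, -1.167955) = -2.193368
  k4 = f(0.160000, -1.350939) = -2.784203
  p ← -1.000000 + (0.16/6)·(k1 + 2k2 + 2k3 + k4) = -1.348795
p(0.16) ≈ -1.3488

-1.3488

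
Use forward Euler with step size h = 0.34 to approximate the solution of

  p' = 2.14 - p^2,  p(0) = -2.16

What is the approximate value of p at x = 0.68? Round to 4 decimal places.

-5.3894

Euler: p_{n+1} = p_n + h·f(x_n, p_n).
x=0.000000, p=-2.160000: f=-2.525600 → p ← -2.160000 + 0.34·(-2.525600) = -3.018704
x=0.340000, p=-3.018704: f=-6.972574 → p ← -3.018704 + 0.34·(-6.972574) = -5.389379
p(0.68) ≈ -5.3894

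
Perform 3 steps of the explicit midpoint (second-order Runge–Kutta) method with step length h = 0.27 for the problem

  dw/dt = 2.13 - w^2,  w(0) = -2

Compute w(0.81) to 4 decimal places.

Midpoint: k1 = f(t_n, w_n); k2 = f(t_n + h/2, w_n + (h/2)·k1); w_{n+1} = w_n + h·k2.
t=0.000000, w=-2.000000:
  k1 = f(0.000000, -2.000000) = -1.870000
  k2 = f(0.135000, -2.252450) = -2.943531
  w ← -2.000000 + 0.27·(-2.943531) = -2.794753
t=0.270000, w=-2.794753:
  k1 = f(0.270000, -2.794753) = -5.680646
  k2 = f(0.405000, -3.561641) = -10.555284
  w ← -2.794753 + 0.27·(-10.555284) = -5.644680
t=0.540000, w=-5.644680:
  k1 = f(0.540000, -5.644680) = -29.732413
  k2 = f(0.675000, -9.658556) = -91.157700
  w ← -5.644680 + 0.27·(-91.157700) = -30.257259
w(0.81) ≈ -30.2573

-30.2573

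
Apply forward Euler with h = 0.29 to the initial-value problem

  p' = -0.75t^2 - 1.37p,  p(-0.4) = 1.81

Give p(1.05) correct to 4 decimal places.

-0.0184

Euler: p_{n+1} = p_n + h·f(t_n, p_n).
t=-0.400000, p=1.810000: f=-2.599700 → p ← 1.810000 + 0.29·(-2.599700) = 1.056087
t=-0.110000, p=1.056087: f=-1.455914 → p ← 1.056087 + 0.29·(-1.455914) = 0.633872
t=0.180000, p=0.633872: f=-0.892704 → p ← 0.633872 + 0.29·(-0.892704) = 0.374988
t=0.470000, p=0.374988: f=-0.679408 → p ← 0.374988 + 0.29·(-0.679408) = 0.177959
t=0.760000, p=0.177959: f=-0.677004 → p ← 0.177959 + 0.29·(-0.677004) = -0.018372
p(1.05) ≈ -0.0184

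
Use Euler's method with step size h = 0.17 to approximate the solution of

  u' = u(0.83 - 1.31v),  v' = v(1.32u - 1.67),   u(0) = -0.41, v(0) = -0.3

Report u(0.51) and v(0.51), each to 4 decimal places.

-0.6832, -0.0662

Euler on (u,v): u_{n+1} = u_n + h·u', v_{n+1} = v_n + h·v'.
0.000000: (-0.410000, -0.300000); f=(-0.501430, 0.663360) → (-0.495243, -0.187229)
0.170000: (-0.495243, -0.187229); f=(-0.532520, 0.435067) → (-0.585771, -0.113267)
0.340000: (-0.585771, -0.113267); f=(-0.573107, 0.276737) → (-0.683200, -0.066222)
(u(0.51), v(0.51)) ≈ (-0.6832, -0.0662)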